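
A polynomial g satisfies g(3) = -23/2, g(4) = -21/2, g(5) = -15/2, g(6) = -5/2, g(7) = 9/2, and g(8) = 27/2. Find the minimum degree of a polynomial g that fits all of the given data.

Forward differences of the values at x = 3, 4, 5, 6, 7, 8:
  g  : -23/2  -21/2  -15/2  -5/2  9/2  27/2
  Δ  : 1  3  5  7  9
  Δ^2: 2  2  2  2
  Δ^3: 0  0  0
  Δ^4: 0  0
  Δ^5: 0
The second differences are constant (2) and nonzero, while all higher differences vanish, so the minimal degree is 2.

2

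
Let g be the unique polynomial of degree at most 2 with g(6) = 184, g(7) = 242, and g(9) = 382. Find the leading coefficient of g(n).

4

Write g(n) = an^2 + bn + c. Substituting each data point gives a linear system:
  36a + 6b + c = 184
  49a + 7b + c = 242
  81a + 9b + c = 382
Solving the system yields a = 4, b = 6, c = 4.
So g(n) = 4n² + 6n + 4.
The leading coefficient is 4.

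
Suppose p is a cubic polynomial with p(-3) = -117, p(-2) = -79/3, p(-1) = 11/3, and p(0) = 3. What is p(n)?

p(n) = 5n^3 - (1/3)n^2 - 6n + 3

Write p(n) = an^3 + bn^2 + cn + d. Substituting each data point gives a linear system:
  -27a + 9b - 3c + d = -117
  -8a + 4b - 2c + d = -79/3
  -a + b - c + d = 11/3
  d = 3
Solving the system yields a = 5, b = -1/3, c = -6, d = 3.
So p(n) = 5n^3 - (1/3)n^2 - 6n + 3.
Check: p(0) = 3. ✓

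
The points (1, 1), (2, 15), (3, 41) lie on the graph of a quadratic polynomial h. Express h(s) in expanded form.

Write h(s) = as^2 + bs + c. Substituting each data point gives a linear system:
  a + b + c = 1
  4a + 2b + c = 15
  9a + 3b + c = 41
Solving the system yields a = 6, b = -4, c = -1.
So h(s) = 6s^2 - 4s - 1.
Check: h(3) = 41. ✓

h(s) = 6s^2 - 4s - 1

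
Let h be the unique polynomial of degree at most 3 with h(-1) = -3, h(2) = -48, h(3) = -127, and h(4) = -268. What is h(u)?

h(u) = -3u^3 - 4u^2 - 2u - 4

Write h(u) = au^3 + bu^2 + cu + d. Substituting each data point gives a linear system:
  -a + b - c + d = -3
  8a + 4b + 2c + d = -48
  27a + 9b + 3c + d = -127
  64a + 16b + 4c + d = -268
Solving the system yields a = -3, b = -4, c = -2, d = -4.
So h(u) = -3u³ - 4u² - 2u - 4.
Check: h(-1) = -3. ✓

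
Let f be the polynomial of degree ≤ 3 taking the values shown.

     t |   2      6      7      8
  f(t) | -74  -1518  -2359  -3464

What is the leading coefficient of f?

Write f(t) = at^3 + bt^2 + ct + d. Substituting each data point gives a linear system:
  8a + 4b + 2c + d = -74
  216a + 36b + 6c + d = -1518
  343a + 49b + 7c + d = -2359
  512a + 64b + 8c + d = -3464
Solving the system yields a = -6, b = -6, c = -1, d = 0.
So f(t) = -6t³ - 6t² - t.
The leading coefficient is -6.

-6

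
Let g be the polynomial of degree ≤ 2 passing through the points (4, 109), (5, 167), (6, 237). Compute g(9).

Write g(n) = an^2 + bn + c. Substituting each data point gives a linear system:
  16a + 4b + c = 109
  25a + 5b + c = 167
  36a + 6b + c = 237
Solving the system yields a = 6, b = 4, c = -3.
So g(n) = 6n^2 + 4n - 3.
Then g(9) = 519.

519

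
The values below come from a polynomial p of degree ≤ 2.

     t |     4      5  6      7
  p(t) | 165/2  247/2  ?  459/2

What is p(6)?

345/2

The 3 known points determine the degree-2 polynomial uniquely.
Write p(t) = at^2 + bt + c. Substituting each data point gives a linear system:
  16a + 4b + c = 165/2
  25a + 5b + c = 247/2
  49a + 7b + c = 459/2
Solving the system yields a = 4, b = 5, c = -3/2.
So p(t) = 4t^2 + 5t - 3/2.
Then p(6) = 345/2.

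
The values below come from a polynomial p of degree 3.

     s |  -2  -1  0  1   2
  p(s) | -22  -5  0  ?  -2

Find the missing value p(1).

-1

The 4 known points determine the degree-3 polynomial uniquely.
Write p(s) = as^3 + bs^2 + cs + d. Substituting each data point gives a linear system:
  -8a + 4b - 2c + d = -22
  -a + b - c + d = -5
  d = 0
  8a + 4b + 2c + d = -2
Solving the system yields a = 1, b = -3, c = 1, d = 0.
So p(s) = s³ - 3s² + s.
Then p(1) = -1.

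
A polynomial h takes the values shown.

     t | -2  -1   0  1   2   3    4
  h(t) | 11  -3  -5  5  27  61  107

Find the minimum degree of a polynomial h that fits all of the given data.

2

Forward differences of the values at t = -2, -1, 0, 1, 2, 3, 4:
  h  : 11  -3  -5  5  27  61  107
  Δ  : -14  -2  10  22  34  46
  Δ^2: 12  12  12  12  12
  Δ^3: 0  0  0  0
  Δ^4: 0  0  0
  Δ^5: 0  0
  Δ^6: 0
The second differences are constant (12) and nonzero, while all higher differences vanish, so the minimal degree is 2.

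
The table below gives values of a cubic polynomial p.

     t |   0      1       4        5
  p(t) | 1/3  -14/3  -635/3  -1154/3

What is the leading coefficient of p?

-2

Write p(t) = at^3 + bt^2 + ct + d. Substituting each data point gives a linear system:
  d = 1/3
  a + b + c + d = -14/3
  64a + 16b + 4c + d = -635/3
  125a + 25b + 5c + d = -1154/3
Solving the system yields a = -2, b = -6, c = 3, d = 1/3.
So p(t) = -2t³ - 6t² + 3t + 1/3.
The leading coefficient is -2.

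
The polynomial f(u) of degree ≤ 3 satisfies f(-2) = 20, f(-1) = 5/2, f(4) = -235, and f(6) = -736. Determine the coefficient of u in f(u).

-5/2

Write f(u) = au^3 + bu^2 + cu + d. Substituting each data point gives a linear system:
  -8a + 4b - 2c + d = 20
  -a + b - c + d = 5/2
  64a + 16b + 4c + d = -235
  216a + 36b + 6c + d = -736
Solving the system yields a = -3, b = -2, c = -5/2, d = -1.
So f(u) = -3u^3 - 2u^2 - (5/2)u - 1.
The coefficient of u is -5/2.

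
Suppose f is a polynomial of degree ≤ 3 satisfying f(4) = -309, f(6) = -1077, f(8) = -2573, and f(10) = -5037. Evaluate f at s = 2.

-29

Using the Lagrange interpolation formula with nodes 4, 6, 8, 10:
  L_0(s) = (s - 6)(s - 8)(s - 10) / -48
  L_1(s) = (s - 4)(s - 8)(s - 10) / 16
  L_2(s) = (s - 4)(s - 6)(s - 10) / -16
  L_3(s) = (s - 4)(s - 6)(s - 8) / 48
Then f(s) = -309·L_0(s) - 1077·L_1(s) - 2573·L_2(s) - 5037·L_3(s).
Expanding and collecting terms gives f(s) = -5s³ - s² + 6s + 3.
Evaluating at s = 2: f(2) = -29.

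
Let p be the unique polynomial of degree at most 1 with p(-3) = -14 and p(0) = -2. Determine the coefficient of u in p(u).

Write p(u) = au + b. Substituting each data point gives a linear system:
  -3a + b = -14
  b = -2
Solving the system yields a = 4, b = -2.
So p(u) = 4u - 2.
The leading coefficient is 4.

4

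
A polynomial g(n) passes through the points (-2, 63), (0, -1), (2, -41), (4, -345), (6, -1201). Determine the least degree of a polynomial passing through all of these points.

Forward differences of the values at n = -2, 0, 2, 4, 6:
  g  : 63  -1  -41  -345  -1201
  Δ  : -64  -40  -304  -856
  Δ^2: 24  -264  -552
  Δ^3: -288  -288
  Δ^4: 0
The third differences are constant (-288) and nonzero, while all higher differences vanish, so the minimal degree is 3.

3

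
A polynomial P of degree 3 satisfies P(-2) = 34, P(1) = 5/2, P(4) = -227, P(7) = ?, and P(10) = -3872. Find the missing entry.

The 4 known points determine the degree-3 polynomial uniquely.
Write P(u) = au^3 + bu^2 + cu + d. Substituting each data point gives a linear system:
  -8a + 4b - 2c + d = 34
  a + b + c + d = 5/2
  64a + 16b + 4c + d = -227
  1000a + 100b + 10c + d = -3872
Solving the system yields a = -4, b = 1, c = 5/2, d = 3.
So P(u) = -4u^3 + u^2 + (5/2)u + 3.
Then P(7) = -2605/2.

-2605/2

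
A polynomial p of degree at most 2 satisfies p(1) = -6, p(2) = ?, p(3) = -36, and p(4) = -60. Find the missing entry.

The 3 known points determine the degree-2 polynomial uniquely.
Write p(x) = ax^2 + bx + c. Substituting each data point gives a linear system:
  a + b + c = -6
  9a + 3b + c = -36
  16a + 4b + c = -60
Solving the system yields a = -3, b = -3, c = 0.
So p(x) = -3x^2 - 3x.
Then p(2) = -18.

-18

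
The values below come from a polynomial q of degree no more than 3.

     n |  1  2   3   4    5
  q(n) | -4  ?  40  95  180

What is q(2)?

9

On equispaced nodes a degree-3 polynomial has vanishing fourth forward difference, so
  q(1) - 4·q(2) + 6·q(3) - 4·q(4) + q(5) = 0.
Substituting the known values and solving for q(2):
  -4·q(2) = -36
  q(2) = 9.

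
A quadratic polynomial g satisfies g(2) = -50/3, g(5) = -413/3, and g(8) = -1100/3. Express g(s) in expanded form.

g(s) = -6s^2 + (5/3)s + 4

Using the Lagrange interpolation formula with nodes 2, 5, 8:
  L_0(s) = (s - 5)(s - 8) / 18
  L_1(s) = (s - 2)(s - 8) / -9
  L_2(s) = (s - 2)(s - 5) / 18
Then g(s) = -50/3·L_0(s) - 413/3·L_1(s) - 1100/3·L_2(s).
Expanding and collecting terms gives g(s) = -6s^2 + (5/3)s + 4.
Check: g(2) = -50/3. ✓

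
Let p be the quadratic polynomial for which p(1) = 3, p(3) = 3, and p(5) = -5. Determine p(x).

p(x) = -x^2 + 4x

Using the Lagrange interpolation formula with nodes 1, 3, 5:
  L_0(x) = (x - 3)(x - 5) / 8
  L_1(x) = (x - 1)(x - 5) / -4
  L_2(x) = (x - 1)(x - 3) / 8
Then p(x) = 3·L_0(x) + 3·L_1(x) - 5·L_2(x).
Expanding and collecting terms gives p(x) = -x² + 4x.
Check: p(1) = 3. ✓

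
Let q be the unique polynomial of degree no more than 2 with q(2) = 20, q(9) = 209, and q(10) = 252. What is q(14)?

Write q(t) = at^2 + bt + c. Substituting each data point gives a linear system:
  4a + 2b + c = 20
  81a + 9b + c = 209
  100a + 10b + c = 252
Solving the system yields a = 2, b = 5, c = 2.
So q(t) = 2t^2 + 5t + 2.
Then q(14) = 464.

464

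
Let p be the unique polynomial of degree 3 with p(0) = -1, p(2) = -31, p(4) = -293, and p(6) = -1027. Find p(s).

p(s) = -5s^3 + s^2 + 3s - 1

Using the Lagrange interpolation formula with nodes 0, 2, 4, 6:
  L_0(s) = (s - 2)(s - 4)(s - 6) / -48
  L_1(s) = s(s - 4)(s - 6) / 16
  L_2(s) = s(s - 2)(s - 6) / -16
  L_3(s) = s(s - 2)(s - 4) / 48
Then p(s) = -1·L_0(s) - 31·L_1(s) - 293·L_2(s) - 1027·L_3(s).
Expanding and collecting terms gives p(s) = -5s^3 + s^2 + 3s - 1.
Check: p(6) = -1027. ✓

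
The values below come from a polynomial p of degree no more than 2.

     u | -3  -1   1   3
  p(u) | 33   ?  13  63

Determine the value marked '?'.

The 3 known points determine the degree-2 polynomial uniquely.
Write p(u) = au^2 + bu + c. Substituting each data point gives a linear system:
  9a - 3b + c = 33
  a + b + c = 13
  9a + 3b + c = 63
Solving the system yields a = 5, b = 5, c = 3.
So p(u) = 5u^2 + 5u + 3.
Then p(-1) = 3.

3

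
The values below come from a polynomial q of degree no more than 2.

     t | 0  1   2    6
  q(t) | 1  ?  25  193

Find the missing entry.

8

The 3 known points determine the degree-2 polynomial uniquely.
Write q(t) = at^2 + bt + c. Substituting each data point gives a linear system:
  c = 1
  4a + 2b + c = 25
  36a + 6b + c = 193
Solving the system yields a = 5, b = 2, c = 1.
So q(t) = 5t^2 + 2t + 1.
Then q(1) = 8.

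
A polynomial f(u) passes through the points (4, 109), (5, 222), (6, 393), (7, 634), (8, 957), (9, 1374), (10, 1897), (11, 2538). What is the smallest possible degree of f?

3

Forward differences of the values at u = 4, 5, 6, 7, 8, 9, 10, 11:
  f  : 109  222  393  634  957  1374  1897  2538
  Δ  : 113  171  241  323  417  523  641
  Δ^2: 58  70  82  94  106  118
  Δ^3: 12  12  12  12  12
  Δ^4: 0  0  0  0
  Δ^5: 0  0  0
  Δ^6: 0  0
  Δ^7: 0
The third differences are constant (12) and nonzero, while all higher differences vanish, so the minimal degree is 3.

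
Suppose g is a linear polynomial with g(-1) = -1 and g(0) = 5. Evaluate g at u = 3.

Write g(u) = au + b. Substituting each data point gives a linear system:
  -a + b = -1
  b = 5
Solving the system yields a = 6, b = 5.
So g(u) = 6u + 5.
Then g(3) = 23.

23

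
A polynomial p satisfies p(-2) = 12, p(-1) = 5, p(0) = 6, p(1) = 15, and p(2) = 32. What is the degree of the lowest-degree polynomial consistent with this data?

Forward differences of the values at s = -2, -1, 0, 1, 2:
  p  : 12  5  6  15  32
  Δ  : -7  1  9  17
  Δ^2: 8  8  8
  Δ^3: 0  0
  Δ^4: 0
The second differences are constant (8) and nonzero, while all higher differences vanish, so the minimal degree is 2.

2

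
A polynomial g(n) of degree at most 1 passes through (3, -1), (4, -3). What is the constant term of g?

5

Write g(n) = an + b. Substituting each data point gives a linear system:
  3a + b = -1
  4a + b = -3
Solving the system yields a = -2, b = 5.
So g(n) = -2n + 5.
The constant term is 5.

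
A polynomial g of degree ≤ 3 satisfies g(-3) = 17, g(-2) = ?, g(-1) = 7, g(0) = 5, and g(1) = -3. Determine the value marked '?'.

On equispaced nodes a degree-3 polynomial has vanishing fourth forward difference, so
  g(-3) - 4·g(-2) + 6·g(-1) - 4·g(0) + g(1) = 0.
Substituting the known values and solving for g(-2):
  -4·g(-2) = -36
  g(-2) = 9.

9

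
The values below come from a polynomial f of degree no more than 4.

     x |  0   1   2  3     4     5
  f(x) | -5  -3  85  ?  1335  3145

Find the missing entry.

On equispaced nodes a degree-4 polynomial has vanishing fifth forward difference, so
  - f(0) + 5·f(1) - 10·f(2) + 10·f(3) - 5·f(4) + f(5) = 0.
Substituting the known values and solving for f(3):
  10·f(3) = 4390
  f(3) = 439.

439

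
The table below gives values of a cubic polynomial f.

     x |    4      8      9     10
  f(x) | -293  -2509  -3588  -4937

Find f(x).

f(x) = -5x^3 + 6x + 3

Using the Lagrange interpolation formula with nodes 4, 8, 9, 10:
  L_0(x) = (x - 8)(x - 9)(x - 10) / -120
  L_1(x) = (x - 4)(x - 9)(x - 10) / 8
  L_2(x) = (x - 4)(x - 8)(x - 10) / -5
  L_3(x) = (x - 4)(x - 8)(x - 9) / 12
Then f(x) = -293·L_0(x) - 2509·L_1(x) - 3588·L_2(x) - 4937·L_3(x).
Expanding and collecting terms gives f(x) = -5x^3 + 6x + 3.
Check: f(9) = -3588. ✓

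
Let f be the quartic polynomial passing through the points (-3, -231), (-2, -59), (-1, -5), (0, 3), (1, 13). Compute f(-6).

Using the Lagrange interpolation formula with nodes -3, -2, -1, 0, 1:
  L_0(n) = (n + 2)(n + 1)n(n - 1) / 24
  L_1(n) = (n + 3)(n + 1)n(n - 1) / -6
  L_2(n) = (n + 3)(n + 2)n(n - 1) / 4
  L_3(n) = (n + 3)(n + 2)(n + 1)(n - 1) / -6
  L_4(n) = (n + 3)(n + 2)(n + 1)n / 24
Then f(n) = -231·L_0(n) - 59·L_1(n) - 5·L_2(n) + 3·L_3(n) + 13·L_4(n).
Expanding and collecting terms gives f(n) = -n^4 + 6n^3 + 2n^2 + 3n + 3.
Evaluating at n = -6: f(-6) = -2535.

-2535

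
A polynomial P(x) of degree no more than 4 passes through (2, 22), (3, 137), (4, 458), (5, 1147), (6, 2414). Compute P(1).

Write P(x) = ax^4 + bx^3 + cx^2 + dx + e. Substituting each data point gives a linear system:
  16a + 8b + 4c + 2d + e = 22
  81a + 27b + 9c + 3d + e = 137
  256a + 64b + 16c + 4d + e = 458
  625a + 125b + 25c + 5d + e = 1147
  1296a + 216b + 36c + 6d + e = 2414
Solving the system yields a = 2, b = -1, c = 2, d = -6, e = 2.
So P(x) = 2x⁴ - x³ + 2x² - 6x + 2.
Then P(1) = -1.

-1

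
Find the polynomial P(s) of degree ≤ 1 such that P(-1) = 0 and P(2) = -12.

Using the Lagrange interpolation formula with nodes -1, 2:
  L_0(s) = (s - 2) / -3
  L_1(s) = (s + 1) / 3
Then P(s) = 0·L_0(s) - 12·L_1(s).
Expanding and collecting terms gives P(s) = -4s - 4.
Check: P(-1) = 0. ✓

P(s) = -4s - 4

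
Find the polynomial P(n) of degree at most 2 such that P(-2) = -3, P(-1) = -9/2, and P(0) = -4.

P(n) = n^2 + (3/2)n - 4

Write P(n) = an^2 + bn + c. Substituting each data point gives a linear system:
  4a - 2b + c = -3
  a - b + c = -9/2
  c = -4
Solving the system yields a = 1, b = 3/2, c = -4.
So P(n) = n^2 + (3/2)n - 4.
Check: P(-2) = -3. ✓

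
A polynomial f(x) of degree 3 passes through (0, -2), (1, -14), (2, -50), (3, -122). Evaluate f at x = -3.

10

Write f(x) = ax^3 + bx^2 + cx + d. Substituting each data point gives a linear system:
  d = -2
  a + b + c + d = -14
  8a + 4b + 2c + d = -50
  27a + 9b + 3c + d = -122
Solving the system yields a = -2, b = -6, c = -4, d = -2.
So f(x) = -2x^3 - 6x^2 - 4x - 2.
Then f(-3) = 10.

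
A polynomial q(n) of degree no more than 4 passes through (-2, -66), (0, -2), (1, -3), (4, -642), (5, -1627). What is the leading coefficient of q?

-3

Write q(n) = an^4 + bn^3 + cn^2 + dn + e. Substituting each data point gives a linear system:
  16a - 8b + 4c - 2d + e = -66
  e = -2
  a + b + c + d + e = -3
  256a + 64b + 16c + 4d + e = -642
  625a + 125b + 25c + 5d + e = -1627
Solving the system yields a = -3, b = 2, c = 0, d = 0, e = -2.
So q(n) = -3n^4 + 2n^3 - 2.
The leading coefficient is -3.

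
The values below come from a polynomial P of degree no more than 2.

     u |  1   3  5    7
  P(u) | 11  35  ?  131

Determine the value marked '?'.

On equispaced nodes a degree-2 polynomial has vanishing third forward difference, so
  - P(1) + 3·P(3) - 3·P(5) + P(7) = 0.
Substituting the known values and solving for P(5):
  -3·P(5) = -225
  P(5) = 75.

75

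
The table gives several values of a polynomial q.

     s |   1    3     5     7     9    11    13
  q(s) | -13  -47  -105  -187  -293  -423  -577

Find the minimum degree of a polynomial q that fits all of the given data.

2

Forward differences of the values at s = 1, 3, 5, 7, 9, 11, 13:
  q  : -13  -47  -105  -187  -293  -423  -577
  Δ  : -34  -58  -82  -106  -130  -154
  Δ^2: -24  -24  -24  -24  -24
  Δ^3: 0  0  0  0
  Δ^4: 0  0  0
  Δ^5: 0  0
  Δ^6: 0
The second differences are constant (-24) and nonzero, while all higher differences vanish, so the minimal degree is 2.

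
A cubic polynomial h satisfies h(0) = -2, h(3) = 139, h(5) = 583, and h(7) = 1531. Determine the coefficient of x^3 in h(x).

Write h(x) = ax^3 + bx^2 + cx + d. Substituting each data point gives a linear system:
  d = -2
  27a + 9b + 3c + d = 139
  125a + 25b + 5c + d = 583
  343a + 49b + 7c + d = 1531
Solving the system yields a = 4, b = 3, c = 2, d = -2.
So h(x) = 4x^3 + 3x^2 + 2x - 2.
The leading coefficient is 4.

4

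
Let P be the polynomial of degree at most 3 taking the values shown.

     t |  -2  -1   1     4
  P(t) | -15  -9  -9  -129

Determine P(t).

Using the Lagrange interpolation formula with nodes -2, -1, 1, 4:
  L_0(t) = (t + 1)(t - 1)(t - 4) / -18
  L_1(t) = (t + 2)(t - 1)(t - 4) / 10
  L_2(t) = (t + 2)(t + 1)(t - 4) / -18
  L_3(t) = (t + 2)(t + 1)(t - 1) / 90
Then P(t) = -15·L_0(t) - 9·L_1(t) - 9·L_2(t) - 129·L_3(t).
Expanding and collecting terms gives P(t) = -t^3 - 4t^2 + t - 5.
Check: P(-1) = -9. ✓

P(t) = -t^3 - 4t^2 + t - 5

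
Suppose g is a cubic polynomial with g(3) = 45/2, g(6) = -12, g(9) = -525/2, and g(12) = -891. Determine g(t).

g(t) = -t^3 + 6t^2 - (5/2)t + 3

Using the Lagrange interpolation formula with nodes 3, 6, 9, 12:
  L_0(t) = (t - 6)(t - 9)(t - 12) / -162
  L_1(t) = (t - 3)(t - 9)(t - 12) / 54
  L_2(t) = (t - 3)(t - 6)(t - 12) / -54
  L_3(t) = (t - 3)(t - 6)(t - 9) / 162
Then g(t) = 45/2·L_0(t) - 12·L_1(t) - 525/2·L_2(t) - 891·L_3(t).
Expanding and collecting terms gives g(t) = -t^3 + 6t^2 - (5/2)t + 3.
Check: g(9) = -525/2. ✓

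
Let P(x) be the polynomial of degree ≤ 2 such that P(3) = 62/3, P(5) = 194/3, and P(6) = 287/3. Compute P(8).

Write P(x) = ax^2 + bx + c. Substituting each data point gives a linear system:
  9a + 3b + c = 62/3
  25a + 5b + c = 194/3
  36a + 6b + c = 287/3
Solving the system yields a = 3, b = -2, c = -1/3.
So P(x) = 3x² - 2x - 1/3.
Then P(8) = 527/3.

527/3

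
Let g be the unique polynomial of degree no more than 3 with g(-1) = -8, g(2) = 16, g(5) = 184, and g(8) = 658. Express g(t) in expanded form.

g(t) = t^3 + 2t^2 + 3t - 6

Using the Lagrange interpolation formula with nodes -1, 2, 5, 8:
  L_0(t) = (t - 2)(t - 5)(t - 8) / -162
  L_1(t) = (t + 1)(t - 5)(t - 8) / 54
  L_2(t) = (t + 1)(t - 2)(t - 8) / -54
  L_3(t) = (t + 1)(t - 2)(t - 5) / 162
Then g(t) = -8·L_0(t) + 16·L_1(t) + 184·L_2(t) + 658·L_3(t).
Expanding and collecting terms gives g(t) = t^3 + 2t^2 + 3t - 6.
Check: g(2) = 16. ✓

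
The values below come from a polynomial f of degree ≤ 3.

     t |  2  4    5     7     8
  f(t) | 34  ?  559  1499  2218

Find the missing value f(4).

The 4 known points determine the degree-3 polynomial uniquely.
Write f(t) = at^3 + bt^2 + ct + d. Substituting each data point gives a linear system:
  8a + 4b + 2c + d = 34
  125a + 25b + 5c + d = 559
  343a + 49b + 7c + d = 1499
  512a + 64b + 8c + d = 2218
Solving the system yields a = 4, b = 3, c = -2, d = -6.
So f(t) = 4t^3 + 3t^2 - 2t - 6.
Then f(4) = 290.

290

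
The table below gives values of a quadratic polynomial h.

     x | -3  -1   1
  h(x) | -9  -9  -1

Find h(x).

h(x) = x^2 + 4x - 6

Write h(x) = ax^2 + bx + c. Substituting each data point gives a linear system:
  9a - 3b + c = -9
  a - b + c = -9
  a + b + c = -1
Solving the system yields a = 1, b = 4, c = -6.
So h(x) = x^2 + 4x - 6.
Check: h(-1) = -9. ✓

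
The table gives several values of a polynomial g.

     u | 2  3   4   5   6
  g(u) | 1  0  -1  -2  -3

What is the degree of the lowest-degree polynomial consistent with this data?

1

Forward differences of the values at u = 2, 3, 4, 5, 6:
  g  : 1  0  -1  -2  -3
  Δ  : -1  -1  -1  -1
  Δ^2: 0  0  0
  Δ^3: 0  0
  Δ^4: 0
The first differences are constant (-1) and nonzero, while all higher differences vanish, so the minimal degree is 1.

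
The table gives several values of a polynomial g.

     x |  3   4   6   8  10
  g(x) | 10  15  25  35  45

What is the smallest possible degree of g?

Divided differences on the nodes 3, 4, 6, 8, 10:
  order 0: 10  15  25  35  45
  order 1: 5  5  5  5
  order 2: 0  0  0
  order 3: 0  0
  order 4: 0
The order-1 divided differences are all 5 (nonzero) and every higher order vanishes, so the data lies on a polynomial of degree exactly 1.

1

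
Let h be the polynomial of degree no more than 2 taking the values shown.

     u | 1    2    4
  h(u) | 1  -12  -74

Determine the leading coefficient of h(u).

Write h(u) = au^2 + bu + c. Substituting each data point gives a linear system:
  a + b + c = 1
  4a + 2b + c = -12
  16a + 4b + c = -74
Solving the system yields a = -6, b = 5, c = 2.
So h(u) = -6u^2 + 5u + 2.
The leading coefficient is -6.

-6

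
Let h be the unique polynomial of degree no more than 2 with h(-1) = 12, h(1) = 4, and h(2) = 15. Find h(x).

h(x) = 5x^2 - 4x + 3

Write h(x) = ax^2 + bx + c. Substituting each data point gives a linear system:
  a - b + c = 12
  a + b + c = 4
  4a + 2b + c = 15
Solving the system yields a = 5, b = -4, c = 3.
So h(x) = 5x^2 - 4x + 3.
Check: h(1) = 4. ✓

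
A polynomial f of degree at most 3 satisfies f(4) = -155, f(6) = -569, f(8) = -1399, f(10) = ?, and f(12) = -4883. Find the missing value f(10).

-2789

The 4 known points determine the degree-3 polynomial uniquely.
Write f(s) = as^3 + bs^2 + cs + d. Substituting each data point gives a linear system:
  64a + 16b + 4c + d = -155
  216a + 36b + 6c + d = -569
  512a + 64b + 8c + d = -1399
  1728a + 144b + 12c + d = -4883
Solving the system yields a = -3, b = 2, c = 1, d = 1.
So f(s) = -3s^3 + 2s^2 + s + 1.
Then f(10) = -2789.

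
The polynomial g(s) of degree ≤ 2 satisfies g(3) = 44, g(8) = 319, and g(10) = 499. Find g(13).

Write g(s) = as^2 + bs + c. Substituting each data point gives a linear system:
  9a + 3b + c = 44
  64a + 8b + c = 319
  100a + 10b + c = 499
Solving the system yields a = 5, b = 0, c = -1.
So g(s) = 5s² - 1.
Then g(13) = 844.

844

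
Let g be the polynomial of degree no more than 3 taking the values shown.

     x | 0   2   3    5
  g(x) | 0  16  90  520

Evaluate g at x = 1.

Write g(x) = ax^3 + bx^2 + cx + d. Substituting each data point gives a linear system:
  d = 0
  8a + 4b + 2c + d = 16
  27a + 9b + 3c + d = 90
  125a + 25b + 5c + d = 520
Solving the system yields a = 5, b = -3, c = -6, d = 0.
So g(x) = 5x³ - 3x² - 6x.
Then g(1) = -4.

-4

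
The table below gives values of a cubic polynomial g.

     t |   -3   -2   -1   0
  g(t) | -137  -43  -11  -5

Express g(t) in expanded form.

g(t) = 6t^3 + 5t^2 + 5t - 5

Write g(t) = at^3 + bt^2 + ct + d. Substituting each data point gives a linear system:
  -27a + 9b - 3c + d = -137
  -8a + 4b - 2c + d = -43
  -a + b - c + d = -11
  d = -5
Solving the system yields a = 6, b = 5, c = 5, d = -5.
So g(t) = 6t^3 + 5t^2 + 5t - 5.
Check: g(0) = -5. ✓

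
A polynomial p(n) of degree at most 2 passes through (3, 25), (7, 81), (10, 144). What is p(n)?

p(n) = n^2 + 4n + 4

Write p(n) = an^2 + bn + c. Substituting each data point gives a linear system:
  9a + 3b + c = 25
  49a + 7b + c = 81
  100a + 10b + c = 144
Solving the system yields a = 1, b = 4, c = 4.
So p(n) = n² + 4n + 4.
Check: p(7) = 81. ✓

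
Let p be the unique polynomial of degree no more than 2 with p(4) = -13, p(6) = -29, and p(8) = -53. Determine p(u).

Using the Lagrange interpolation formula with nodes 4, 6, 8:
  L_0(u) = (u - 6)(u - 8) / 8
  L_1(u) = (u - 4)(u - 8) / -4
  L_2(u) = (u - 4)(u - 6) / 8
Then p(u) = -13·L_0(u) - 29·L_1(u) - 53·L_2(u).
Expanding and collecting terms gives p(u) = -u^2 + 2u - 5.
Check: p(6) = -29. ✓

p(u) = -u^2 + 2u - 5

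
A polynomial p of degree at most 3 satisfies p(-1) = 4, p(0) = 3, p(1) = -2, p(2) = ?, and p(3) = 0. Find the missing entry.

-5

The 4 known points determine the degree-3 polynomial uniquely.
Write p(s) = as^3 + bs^2 + cs + d. Substituting each data point gives a linear system:
  -a + b - c + d = 4
  d = 3
  a + b + c + d = -2
  27a + 9b + 3c + d = 0
Solving the system yields a = 1, b = -2, c = -4, d = 3.
So p(s) = s^3 - 2s^2 - 4s + 3.
Then p(2) = -5.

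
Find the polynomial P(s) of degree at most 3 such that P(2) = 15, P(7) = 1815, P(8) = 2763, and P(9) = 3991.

P(s) = 6s^3 - 4s^2 - 6s - 5

Using the Lagrange interpolation formula with nodes 2, 7, 8, 9:
  L_0(s) = (s - 7)(s - 8)(s - 9) / -210
  L_1(s) = (s - 2)(s - 8)(s - 9) / 10
  L_2(s) = (s - 2)(s - 7)(s - 9) / -6
  L_3(s) = (s - 2)(s - 7)(s - 8) / 14
Then P(s) = 15·L_0(s) + 1815·L_1(s) + 2763·L_2(s) + 3991·L_3(s).
Expanding and collecting terms gives P(s) = 6s^3 - 4s^2 - 6s - 5.
Check: P(7) = 1815. ✓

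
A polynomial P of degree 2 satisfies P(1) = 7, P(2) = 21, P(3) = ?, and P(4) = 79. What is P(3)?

45

The 3 known points determine the degree-2 polynomial uniquely.
Write P(u) = au^2 + bu + c. Substituting each data point gives a linear system:
  a + b + c = 7
  4a + 2b + c = 21
  16a + 4b + c = 79
Solving the system yields a = 5, b = -1, c = 3.
So P(u) = 5u^2 - u + 3.
Then P(3) = 45.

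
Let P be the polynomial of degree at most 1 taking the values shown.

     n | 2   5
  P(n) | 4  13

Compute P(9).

Write P(n) = an + b. Substituting each data point gives a linear system:
  2a + b = 4
  5a + b = 13
Solving the system yields a = 3, b = -2.
So P(n) = 3n - 2.
Then P(9) = 25.

25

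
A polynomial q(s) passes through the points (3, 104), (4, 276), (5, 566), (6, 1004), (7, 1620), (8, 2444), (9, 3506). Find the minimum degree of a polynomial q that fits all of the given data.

Forward differences of the values at s = 3, 4, 5, 6, 7, 8, 9:
  q  : 104  276  566  1004  1620  2444  3506
  Δ  : 172  290  438  616  824  1062
  Δ^2: 118  148  178  208  238
  Δ^3: 30  30  30  30
  Δ^4: 0  0  0
  Δ^5: 0  0
  Δ^6: 0
The third differences are constant (30) and nonzero, while all higher differences vanish, so the minimal degree is 3.

3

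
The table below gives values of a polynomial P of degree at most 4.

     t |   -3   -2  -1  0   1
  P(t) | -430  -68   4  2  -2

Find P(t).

P(t) = -6t^4 + 5t^2 - 3t + 2

Write P(t) = at^4 + bt^3 + ct^2 + dt + e. Substituting each data point gives a linear system:
  81a - 27b + 9c - 3d + e = -430
  16a - 8b + 4c - 2d + e = -68
  a - b + c - d + e = 4
  e = 2
  a + b + c + d + e = -2
Solving the system yields a = -6, b = 0, c = 5, d = -3, e = 2.
So P(t) = -6t⁴ + 5t² - 3t + 2.
Check: P(-1) = 4. ✓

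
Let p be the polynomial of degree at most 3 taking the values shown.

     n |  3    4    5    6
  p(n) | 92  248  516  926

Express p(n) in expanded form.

p(n) = 5n^3 - 4n^2 - n - 4

Using the Lagrange interpolation formula with nodes 3, 4, 5, 6:
  L_0(n) = (n - 4)(n - 5)(n - 6) / -6
  L_1(n) = (n - 3)(n - 5)(n - 6) / 2
  L_2(n) = (n - 3)(n - 4)(n - 6) / -2
  L_3(n) = (n - 3)(n - 4)(n - 5) / 6
Then p(n) = 92·L_0(n) + 248·L_1(n) + 516·L_2(n) + 926·L_3(n).
Expanding and collecting terms gives p(n) = 5n^3 - 4n^2 - n - 4.
Check: p(6) = 926. ✓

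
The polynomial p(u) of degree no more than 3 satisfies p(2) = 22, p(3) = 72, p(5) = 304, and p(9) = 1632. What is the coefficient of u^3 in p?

Write p(u) = au^3 + bu^2 + cu + d. Substituting each data point gives a linear system:
  8a + 4b + 2c + d = 22
  27a + 9b + 3c + d = 72
  125a + 25b + 5c + d = 304
  729a + 81b + 9c + d = 1632
Solving the system yields a = 2, b = 2, c = 2, d = -6.
So p(u) = 2u³ + 2u² + 2u - 6.
The leading coefficient is 2.

2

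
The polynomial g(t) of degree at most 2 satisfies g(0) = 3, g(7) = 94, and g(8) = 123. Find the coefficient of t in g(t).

-1

Write g(t) = at^2 + bt + c. Substituting each data point gives a linear system:
  c = 3
  49a + 7b + c = 94
  64a + 8b + c = 123
Solving the system yields a = 2, b = -1, c = 3.
So g(t) = 2t^2 - t + 3.
The coefficient of t is -1.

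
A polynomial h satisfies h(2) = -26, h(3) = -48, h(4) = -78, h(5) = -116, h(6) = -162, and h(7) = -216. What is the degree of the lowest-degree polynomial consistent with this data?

Forward differences of the values at x = 2, 3, 4, 5, 6, 7:
  h  : -26  -48  -78  -116  -162  -216
  Δ  : -22  -30  -38  -46  -54
  Δ^2: -8  -8  -8  -8
  Δ^3: 0  0  0
  Δ^4: 0  0
  Δ^5: 0
The second differences are constant (-8) and nonzero, while all higher differences vanish, so the minimal degree is 2.

2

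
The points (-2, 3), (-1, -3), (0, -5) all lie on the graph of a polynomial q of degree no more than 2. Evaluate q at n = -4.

Using the Lagrange interpolation formula with nodes -2, -1, 0:
  L_0(n) = (n + 1)n / 2
  L_1(n) = (n + 2)n / -1
  L_2(n) = (n + 2)(n + 1) / 2
Then q(n) = 3·L_0(n) - 3·L_1(n) - 5·L_2(n).
Expanding and collecting terms gives q(n) = 2n^2 - 5.
Evaluating at n = -4: q(-4) = 27.

27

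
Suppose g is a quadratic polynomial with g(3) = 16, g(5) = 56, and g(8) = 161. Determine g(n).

Write g(n) = an^2 + bn + c. Substituting each data point gives a linear system:
  9a + 3b + c = 16
  25a + 5b + c = 56
  64a + 8b + c = 161
Solving the system yields a = 3, b = -4, c = 1.
So g(n) = 3n² - 4n + 1.
Check: g(8) = 161. ✓

g(n) = 3n^2 - 4n + 1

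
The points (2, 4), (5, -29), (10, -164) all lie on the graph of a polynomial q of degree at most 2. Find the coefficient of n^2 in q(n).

Write q(n) = an^2 + bn + c. Substituting each data point gives a linear system:
  4a + 2b + c = 4
  25a + 5b + c = -29
  100a + 10b + c = -164
Solving the system yields a = -2, b = 3, c = 6.
So q(n) = -2n^2 + 3n + 6.
The leading coefficient is -2.

-2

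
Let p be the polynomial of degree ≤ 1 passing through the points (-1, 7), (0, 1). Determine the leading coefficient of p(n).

-6

Write p(n) = an + b. Substituting each data point gives a linear system:
  -a + b = 7
  b = 1
Solving the system yields a = -6, b = 1.
So p(n) = -6n + 1.
The leading coefficient is -6.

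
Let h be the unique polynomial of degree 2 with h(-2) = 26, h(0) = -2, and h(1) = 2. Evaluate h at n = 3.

Using the Lagrange interpolation formula with nodes -2, 0, 1:
  L_0(n) = n(n - 1) / 6
  L_1(n) = (n + 2)(n - 1) / -2
  L_2(n) = (n + 2)n / 3
Then h(n) = 26·L_0(n) - 2·L_1(n) + 2·L_2(n).
Expanding and collecting terms gives h(n) = 6n² - 2n - 2.
Evaluating at n = 3: h(3) = 46.

46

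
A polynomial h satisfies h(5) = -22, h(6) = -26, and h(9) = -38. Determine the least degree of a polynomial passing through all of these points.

Divided differences on the nodes 5, 6, 9:
  order 0: -22  -26  -38
  order 1: -4  -4
  order 2: 0
The order-1 divided differences are all -4 (nonzero) and every higher order vanishes, so the data lies on a polynomial of degree exactly 1.

1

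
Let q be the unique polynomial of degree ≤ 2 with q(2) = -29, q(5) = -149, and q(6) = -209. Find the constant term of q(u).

Write q(u) = au^2 + bu + c. Substituting each data point gives a linear system:
  4a + 2b + c = -29
  25a + 5b + c = -149
  36a + 6b + c = -209
Solving the system yields a = -5, b = -5, c = 1.
So q(u) = -5u^2 - 5u + 1.
The constant term is 1.

1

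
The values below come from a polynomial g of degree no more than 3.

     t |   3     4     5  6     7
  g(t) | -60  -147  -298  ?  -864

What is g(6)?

On equispaced nodes a degree-3 polynomial has vanishing fourth forward difference, so
  g(3) - 4·g(4) + 6·g(5) - 4·g(6) + g(7) = 0.
Substituting the known values and solving for g(6):
  -4·g(6) = 2124
  g(6) = -531.

-531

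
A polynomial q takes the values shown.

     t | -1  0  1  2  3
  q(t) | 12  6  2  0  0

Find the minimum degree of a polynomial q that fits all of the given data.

Forward differences of the values at t = -1, 0, 1, 2, 3:
  q  : 12  6  2  0  0
  Δ  : -6  -4  -2  0
  Δ^2: 2  2  2
  Δ^3: 0  0
  Δ^4: 0
The second differences are constant (2) and nonzero, while all higher differences vanish, so the minimal degree is 2.

2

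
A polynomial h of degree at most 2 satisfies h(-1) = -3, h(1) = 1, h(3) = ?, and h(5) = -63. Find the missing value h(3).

On equispaced nodes a degree-2 polynomial has vanishing third forward difference, so
  - h(-1) + 3·h(1) - 3·h(3) + h(5) = 0.
Substituting the known values and solving for h(3):
  -3·h(3) = 57
  h(3) = -19.

-19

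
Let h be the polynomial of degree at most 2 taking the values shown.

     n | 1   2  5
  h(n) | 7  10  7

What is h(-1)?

Using the Lagrange interpolation formula with nodes 1, 2, 5:
  L_0(n) = (n - 2)(n - 5) / 4
  L_1(n) = (n - 1)(n - 5) / -3
  L_2(n) = (n - 1)(n - 2) / 12
Then h(n) = 7·L_0(n) + 10·L_1(n) + 7·L_2(n).
Expanding and collecting terms gives h(n) = -n^2 + 6n + 2.
Evaluating at n = -1: h(-1) = -5.

-5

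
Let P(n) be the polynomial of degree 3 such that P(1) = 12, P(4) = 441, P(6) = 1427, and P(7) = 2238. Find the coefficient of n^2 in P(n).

Write P(n) = an^3 + bn^2 + cn + d. Substituting each data point gives a linear system:
  a + b + c + d = 12
  64a + 16b + 4c + d = 441
  216a + 36b + 6c + d = 1427
  343a + 49b + 7c + d = 2238
Solving the system yields a = 6, b = 4, c = -3, d = 5.
So P(n) = 6n³ + 4n² - 3n + 5.
The coefficient of n^2 is 4.

4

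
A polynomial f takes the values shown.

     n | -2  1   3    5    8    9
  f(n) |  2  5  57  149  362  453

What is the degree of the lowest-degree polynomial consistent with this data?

Divided differences on the nodes -2, 1, 3, 5, 8, 9:
  order 0: 2  5  57  149  362  453
  order 1: 1  26  46  71  91
  order 2: 5  5  5  5
  order 3: 0  0  0
  order 4: 0  0
  order 5: 0
The order-2 divided differences are all 5 (nonzero) and every higher order vanishes, so the data lies on a polynomial of degree exactly 2.

2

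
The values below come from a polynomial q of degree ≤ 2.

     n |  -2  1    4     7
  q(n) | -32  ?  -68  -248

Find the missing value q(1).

On equispaced nodes a degree-2 polynomial has vanishing third forward difference, so
  - q(-2) + 3·q(1) - 3·q(4) + q(7) = 0.
Substituting the known values and solving for q(1):
  3·q(1) = 12
  q(1) = 4.

4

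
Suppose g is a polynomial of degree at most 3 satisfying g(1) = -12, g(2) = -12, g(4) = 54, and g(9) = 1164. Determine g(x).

Write g(x) = ax^3 + bx^2 + cx + d. Substituting each data point gives a linear system:
  a + b + c + d = -12
  8a + 4b + 2c + d = -12
  64a + 16b + 4c + d = 54
  729a + 81b + 9c + d = 1164
Solving the system yields a = 2, b = -3, c = -5, d = -6.
So g(x) = 2x³ - 3x² - 5x - 6.
Check: g(2) = -12. ✓

g(x) = 2x^3 - 3x^2 - 5x - 6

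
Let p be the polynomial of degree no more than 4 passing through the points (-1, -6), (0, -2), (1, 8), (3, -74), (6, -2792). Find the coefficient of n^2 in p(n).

Write p(n) = an^4 + bn^3 + cn^2 + dn + e. Substituting each data point gives a linear system:
  a - b + c - d + e = -6
  e = -2
  a + b + c + d + e = 8
  81a + 27b + 9c + 3d + e = -74
  1296a + 216b + 36c + 6d + e = -2792
Solving the system yields a = -3, b = 4, c = 6, d = 3, e = -2.
So p(n) = -3n^4 + 4n^3 + 6n^2 + 3n - 2.
The coefficient of n^2 is 6.

6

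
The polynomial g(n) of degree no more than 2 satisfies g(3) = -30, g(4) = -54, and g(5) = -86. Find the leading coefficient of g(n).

-4

Write g(n) = an^2 + bn + c. Substituting each data point gives a linear system:
  9a + 3b + c = -30
  16a + 4b + c = -54
  25a + 5b + c = -86
Solving the system yields a = -4, b = 4, c = -6.
So g(n) = -4n^2 + 4n - 6.
The leading coefficient is -4.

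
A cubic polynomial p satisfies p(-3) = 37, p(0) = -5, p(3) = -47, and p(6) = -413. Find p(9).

-1427

Forward differences of the values at t = -3, 0, 3, 6:
  p  : 37  -5  -47  -413
  Δ  : -42  -42  -366
  Δ^2: 0  -324
  Δ^3: -324
The third differences are constant, confirming degree 3.
Interpolating (Newton forward form) and evaluating at t = 9 gives p(9) = -1427.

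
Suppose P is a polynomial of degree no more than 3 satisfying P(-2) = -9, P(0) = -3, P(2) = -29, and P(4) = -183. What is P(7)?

Using the Lagrange interpolation formula with nodes -2, 0, 2, 4:
  L_0(s) = s(s - 2)(s - 4) / -48
  L_1(s) = (s + 2)(s - 2)(s - 4) / 16
  L_2(s) = (s + 2)s(s - 4) / -16
  L_3(s) = (s + 2)s(s - 2) / 48
Then P(s) = -9·L_0(s) - 3·L_1(s) - 29·L_2(s) - 183·L_3(s).
Expanding and collecting terms gives P(s) = -2s^3 - 4s^2 + 3s - 3.
Evaluating at s = 7: P(7) = -864.

-864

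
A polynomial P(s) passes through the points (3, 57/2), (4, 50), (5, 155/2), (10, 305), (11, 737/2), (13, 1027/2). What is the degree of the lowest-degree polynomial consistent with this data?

Divided differences on the nodes 3, 4, 5, 10, 11, 13:
  order 0: 57/2  50  155/2  305  737/2  1027/2
  order 1: 43/2  55/2  91/2  127/2  145/2
  order 2: 3  3  3  3
  order 3: 0  0  0
  order 4: 0  0
  order 5: 0
The order-2 divided differences are all 3 (nonzero) and every higher order vanishes, so the data lies on a polynomial of degree exactly 2.

2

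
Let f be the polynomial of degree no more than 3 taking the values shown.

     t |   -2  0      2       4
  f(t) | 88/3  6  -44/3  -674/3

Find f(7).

-3944/3

Forward differences of the values at t = -2, 0, 2, 4:
  f  : 88/3  6  -44/3  -674/3
  Δ  : -70/3  -62/3  -210
  Δ^2: 8/3  -568/3
  Δ^3: -192
The third differences are constant, confirming degree 3.
Interpolating (Newton forward form) and evaluating at t = 7 gives f(7) = -3944/3.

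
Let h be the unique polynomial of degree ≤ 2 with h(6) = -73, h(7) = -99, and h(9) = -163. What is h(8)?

-129

Write h(t) = at^2 + bt + c. Substituting each data point gives a linear system:
  36a + 6b + c = -73
  49a + 7b + c = -99
  81a + 9b + c = -163
Solving the system yields a = -2, b = 0, c = -1.
So h(t) = -2t² - 1.
Then h(8) = -129.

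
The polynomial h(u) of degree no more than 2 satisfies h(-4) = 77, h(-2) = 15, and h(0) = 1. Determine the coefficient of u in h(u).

5

Write h(u) = au^2 + bu + c. Substituting each data point gives a linear system:
  16a - 4b + c = 77
  4a - 2b + c = 15
  c = 1
Solving the system yields a = 6, b = 5, c = 1.
So h(u) = 6u² + 5u + 1.
The coefficient of u is 5.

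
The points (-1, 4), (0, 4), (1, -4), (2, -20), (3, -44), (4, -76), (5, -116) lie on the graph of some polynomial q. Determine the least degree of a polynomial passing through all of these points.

2

Forward differences of the values at t = -1, 0, 1, 2, 3, 4, 5:
  q  : 4  4  -4  -20  -44  -76  -116
  Δ  : 0  -8  -16  -24  -32  -40
  Δ^2: -8  -8  -8  -8  -8
  Δ^3: 0  0  0  0
  Δ^4: 0  0  0
  Δ^5: 0  0
  Δ^6: 0
The second differences are constant (-8) and nonzero, while all higher differences vanish, so the minimal degree is 2.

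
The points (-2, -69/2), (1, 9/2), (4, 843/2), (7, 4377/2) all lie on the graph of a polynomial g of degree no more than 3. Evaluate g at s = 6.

Write g(s) = as^3 + bs^2 + cs + d. Substituting each data point gives a linear system:
  -8a + 4b - 2c + d = -69/2
  a + b + c + d = 9/2
  64a + 16b + 4c + d = 843/2
  343a + 49b + 7c + d = 4377/2
Solving the system yields a = 6, b = 3, c = -2, d = -5/2.
So g(s) = 6s³ + 3s² - 2s - 5/2.
Then g(6) = 2779/2.

2779/2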